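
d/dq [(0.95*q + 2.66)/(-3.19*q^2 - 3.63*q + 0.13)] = (3.0305*q^2 + 16.9708*q + 9.7793)/(10.1761*q^4 + 23.1594*q^3 + 12.3475*q^2 - 0.9438*q + 0.0169)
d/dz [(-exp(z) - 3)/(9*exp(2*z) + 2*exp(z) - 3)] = 9*(exp(2*z) + 6*exp(z) + 1)*exp(z)/(81*exp(4*z) + 36*exp(3*z) - 50*exp(2*z) - 12*exp(z) + 9)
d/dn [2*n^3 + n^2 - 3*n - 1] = 6*n^2 + 2*n - 3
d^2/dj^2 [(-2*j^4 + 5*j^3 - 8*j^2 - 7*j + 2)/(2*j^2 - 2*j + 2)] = (-2*j^6 + 6*j^5 - 12*j^4 + j^3 + 3*j^2 + 30*j - 15)/(j^6 - 3*j^5 + 6*j^4 - 7*j^3 + 6*j^2 - 3*j + 1)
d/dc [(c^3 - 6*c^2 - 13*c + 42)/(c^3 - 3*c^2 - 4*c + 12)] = 3*(c^2 + 10*c + 1)/(c^4 - 2*c^3 - 11*c^2 + 12*c + 36)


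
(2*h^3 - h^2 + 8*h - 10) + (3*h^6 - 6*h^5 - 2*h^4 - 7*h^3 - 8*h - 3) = 3*h^6 - 6*h^5 - 2*h^4 - 5*h^3 - h^2 - 13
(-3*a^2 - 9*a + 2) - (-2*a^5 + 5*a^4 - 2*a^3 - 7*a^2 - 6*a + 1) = 2*a^5 - 5*a^4 + 2*a^3 + 4*a^2 - 3*a + 1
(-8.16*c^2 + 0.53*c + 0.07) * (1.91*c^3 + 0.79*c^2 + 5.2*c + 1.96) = -15.5856*c^5 - 5.4341*c^4 - 41.8796*c^3 - 13.1823*c^2 + 1.4028*c + 0.1372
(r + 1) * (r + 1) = r^2 + 2*r + 1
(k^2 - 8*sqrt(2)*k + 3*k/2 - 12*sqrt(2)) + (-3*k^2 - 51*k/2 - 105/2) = -2*k^2 - 24*k - 8*sqrt(2)*k - 105/2 - 12*sqrt(2)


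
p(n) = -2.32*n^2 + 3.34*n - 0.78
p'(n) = 3.34 - 4.64*n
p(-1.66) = -12.72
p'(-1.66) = 11.04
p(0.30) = 0.01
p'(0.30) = 1.95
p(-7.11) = -141.81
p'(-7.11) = 36.33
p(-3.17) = -34.68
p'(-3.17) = 18.05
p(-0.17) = -1.41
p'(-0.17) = 4.13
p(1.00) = 0.24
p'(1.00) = -1.30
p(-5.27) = -82.81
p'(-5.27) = 27.79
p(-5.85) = -99.72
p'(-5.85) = 30.48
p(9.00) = -158.64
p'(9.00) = -38.42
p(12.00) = -294.78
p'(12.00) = -52.34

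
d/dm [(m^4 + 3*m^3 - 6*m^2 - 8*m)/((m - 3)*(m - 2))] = 2*(m^3 - 2*m^2 - 15*m - 6)/(m^2 - 6*m + 9)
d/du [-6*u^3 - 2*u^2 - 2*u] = -18*u^2 - 4*u - 2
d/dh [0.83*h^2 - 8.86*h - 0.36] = 1.66*h - 8.86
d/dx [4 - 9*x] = -9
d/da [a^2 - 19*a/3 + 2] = 2*a - 19/3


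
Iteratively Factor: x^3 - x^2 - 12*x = (x + 3)*(x^2 - 4*x) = (x - 4)*(x + 3)*(x)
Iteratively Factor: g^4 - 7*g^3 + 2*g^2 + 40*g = (g)*(g^3 - 7*g^2 + 2*g + 40) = g*(g - 5)*(g^2 - 2*g - 8) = g*(g - 5)*(g - 4)*(g + 2)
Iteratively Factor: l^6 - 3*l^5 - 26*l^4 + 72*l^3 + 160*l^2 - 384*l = (l - 2)*(l^5 - l^4 - 28*l^3 + 16*l^2 + 192*l) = (l - 4)*(l - 2)*(l^4 + 3*l^3 - 16*l^2 - 48*l) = (l - 4)*(l - 2)*(l + 3)*(l^3 - 16*l) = l*(l - 4)*(l - 2)*(l + 3)*(l^2 - 16) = l*(l - 4)^2*(l - 2)*(l + 3)*(l + 4)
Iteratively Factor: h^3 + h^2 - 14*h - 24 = (h + 3)*(h^2 - 2*h - 8) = (h - 4)*(h + 3)*(h + 2)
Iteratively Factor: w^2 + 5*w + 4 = (w + 1)*(w + 4)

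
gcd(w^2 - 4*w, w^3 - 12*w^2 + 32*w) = w^2 - 4*w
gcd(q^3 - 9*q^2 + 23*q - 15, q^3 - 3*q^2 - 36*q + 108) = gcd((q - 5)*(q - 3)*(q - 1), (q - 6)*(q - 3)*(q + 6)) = q - 3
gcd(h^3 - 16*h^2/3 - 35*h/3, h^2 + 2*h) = h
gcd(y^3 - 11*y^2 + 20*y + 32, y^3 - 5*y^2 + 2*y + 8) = y^2 - 3*y - 4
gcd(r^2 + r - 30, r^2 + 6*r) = r + 6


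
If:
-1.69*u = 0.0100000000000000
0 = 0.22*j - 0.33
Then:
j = 1.50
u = -0.01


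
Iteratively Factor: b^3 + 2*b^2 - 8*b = (b)*(b^2 + 2*b - 8) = b*(b - 2)*(b + 4)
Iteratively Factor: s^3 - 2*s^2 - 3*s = (s + 1)*(s^2 - 3*s) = s*(s + 1)*(s - 3)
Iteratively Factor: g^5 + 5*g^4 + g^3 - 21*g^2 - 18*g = (g + 3)*(g^4 + 2*g^3 - 5*g^2 - 6*g) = (g + 3)^2*(g^3 - g^2 - 2*g) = g*(g + 3)^2*(g^2 - g - 2) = g*(g - 2)*(g + 3)^2*(g + 1)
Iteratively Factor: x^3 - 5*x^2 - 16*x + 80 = (x - 5)*(x^2 - 16) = (x - 5)*(x - 4)*(x + 4)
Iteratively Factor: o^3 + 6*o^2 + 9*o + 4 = (o + 4)*(o^2 + 2*o + 1) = (o + 1)*(o + 4)*(o + 1)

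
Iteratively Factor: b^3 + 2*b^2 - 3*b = (b)*(b^2 + 2*b - 3) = b*(b + 3)*(b - 1)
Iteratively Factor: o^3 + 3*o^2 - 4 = (o - 1)*(o^2 + 4*o + 4) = (o - 1)*(o + 2)*(o + 2)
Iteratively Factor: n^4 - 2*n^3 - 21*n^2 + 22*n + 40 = (n + 1)*(n^3 - 3*n^2 - 18*n + 40) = (n - 5)*(n + 1)*(n^2 + 2*n - 8) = (n - 5)*(n - 2)*(n + 1)*(n + 4)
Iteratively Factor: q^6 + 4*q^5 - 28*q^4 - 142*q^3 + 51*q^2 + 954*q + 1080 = (q + 3)*(q^5 + q^4 - 31*q^3 - 49*q^2 + 198*q + 360) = (q + 3)*(q + 4)*(q^4 - 3*q^3 - 19*q^2 + 27*q + 90) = (q - 3)*(q + 3)*(q + 4)*(q^3 - 19*q - 30) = (q - 5)*(q - 3)*(q + 3)*(q + 4)*(q^2 + 5*q + 6) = (q - 5)*(q - 3)*(q + 2)*(q + 3)*(q + 4)*(q + 3)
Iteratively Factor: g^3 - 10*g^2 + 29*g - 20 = (g - 4)*(g^2 - 6*g + 5) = (g - 4)*(g - 1)*(g - 5)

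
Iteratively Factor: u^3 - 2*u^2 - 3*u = (u + 1)*(u^2 - 3*u) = (u - 3)*(u + 1)*(u)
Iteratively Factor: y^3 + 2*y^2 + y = (y)*(y^2 + 2*y + 1) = y*(y + 1)*(y + 1)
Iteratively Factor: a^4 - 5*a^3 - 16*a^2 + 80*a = (a - 5)*(a^3 - 16*a) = (a - 5)*(a - 4)*(a^2 + 4*a) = (a - 5)*(a - 4)*(a + 4)*(a)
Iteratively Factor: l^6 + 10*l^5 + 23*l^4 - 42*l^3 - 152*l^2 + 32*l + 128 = (l + 4)*(l^5 + 6*l^4 - l^3 - 38*l^2 + 32) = (l + 4)^2*(l^4 + 2*l^3 - 9*l^2 - 2*l + 8) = (l - 2)*(l + 4)^2*(l^3 + 4*l^2 - l - 4) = (l - 2)*(l + 4)^3*(l^2 - 1) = (l - 2)*(l - 1)*(l + 4)^3*(l + 1)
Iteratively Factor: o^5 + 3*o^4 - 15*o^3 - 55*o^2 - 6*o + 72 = (o + 2)*(o^4 + o^3 - 17*o^2 - 21*o + 36) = (o + 2)*(o + 3)*(o^3 - 2*o^2 - 11*o + 12) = (o - 1)*(o + 2)*(o + 3)*(o^2 - o - 12) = (o - 1)*(o + 2)*(o + 3)^2*(o - 4)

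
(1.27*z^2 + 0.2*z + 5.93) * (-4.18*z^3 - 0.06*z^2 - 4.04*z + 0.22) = -5.3086*z^5 - 0.9122*z^4 - 29.9302*z^3 - 0.8844*z^2 - 23.9132*z + 1.3046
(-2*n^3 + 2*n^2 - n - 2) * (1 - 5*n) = 10*n^4 - 12*n^3 + 7*n^2 + 9*n - 2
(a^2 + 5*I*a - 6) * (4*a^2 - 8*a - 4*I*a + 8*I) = 4*a^4 - 8*a^3 + 16*I*a^3 - 4*a^2 - 32*I*a^2 + 8*a + 24*I*a - 48*I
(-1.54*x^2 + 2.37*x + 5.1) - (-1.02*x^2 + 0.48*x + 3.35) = -0.52*x^2 + 1.89*x + 1.75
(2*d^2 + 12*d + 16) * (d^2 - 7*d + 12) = 2*d^4 - 2*d^3 - 44*d^2 + 32*d + 192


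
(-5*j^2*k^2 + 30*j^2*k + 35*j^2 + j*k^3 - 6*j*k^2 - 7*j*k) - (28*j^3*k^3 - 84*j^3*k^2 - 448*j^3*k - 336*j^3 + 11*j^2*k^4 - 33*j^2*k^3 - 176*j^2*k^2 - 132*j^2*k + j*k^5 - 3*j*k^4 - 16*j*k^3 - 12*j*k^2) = -28*j^3*k^3 + 84*j^3*k^2 + 448*j^3*k + 336*j^3 - 11*j^2*k^4 + 33*j^2*k^3 + 171*j^2*k^2 + 162*j^2*k + 35*j^2 - j*k^5 + 3*j*k^4 + 17*j*k^3 + 6*j*k^2 - 7*j*k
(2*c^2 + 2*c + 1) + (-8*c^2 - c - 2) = -6*c^2 + c - 1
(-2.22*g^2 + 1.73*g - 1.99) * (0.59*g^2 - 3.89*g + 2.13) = -1.3098*g^4 + 9.6565*g^3 - 12.6324*g^2 + 11.426*g - 4.2387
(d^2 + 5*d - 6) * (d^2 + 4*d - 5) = d^4 + 9*d^3 + 9*d^2 - 49*d + 30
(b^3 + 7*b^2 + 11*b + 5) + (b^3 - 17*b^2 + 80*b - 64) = 2*b^3 - 10*b^2 + 91*b - 59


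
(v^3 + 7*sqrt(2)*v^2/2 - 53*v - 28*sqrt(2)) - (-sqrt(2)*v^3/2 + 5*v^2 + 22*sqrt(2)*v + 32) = sqrt(2)*v^3/2 + v^3 - 5*v^2 + 7*sqrt(2)*v^2/2 - 53*v - 22*sqrt(2)*v - 28*sqrt(2) - 32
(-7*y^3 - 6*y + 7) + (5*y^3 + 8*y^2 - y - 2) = -2*y^3 + 8*y^2 - 7*y + 5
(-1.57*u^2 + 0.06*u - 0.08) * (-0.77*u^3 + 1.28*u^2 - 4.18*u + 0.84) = 1.2089*u^5 - 2.0558*u^4 + 6.701*u^3 - 1.672*u^2 + 0.3848*u - 0.0672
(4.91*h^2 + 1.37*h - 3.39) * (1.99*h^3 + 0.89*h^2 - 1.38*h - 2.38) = 9.7709*h^5 + 7.0962*h^4 - 12.3026*h^3 - 16.5935*h^2 + 1.4176*h + 8.0682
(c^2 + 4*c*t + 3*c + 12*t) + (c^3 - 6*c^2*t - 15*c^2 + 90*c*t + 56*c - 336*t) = c^3 - 6*c^2*t - 14*c^2 + 94*c*t + 59*c - 324*t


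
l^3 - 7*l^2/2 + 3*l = l*(l - 2)*(l - 3/2)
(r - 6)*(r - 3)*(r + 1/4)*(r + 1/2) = r^4 - 33*r^3/4 + 91*r^2/8 + 99*r/8 + 9/4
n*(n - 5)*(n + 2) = n^3 - 3*n^2 - 10*n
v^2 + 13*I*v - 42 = (v + 6*I)*(v + 7*I)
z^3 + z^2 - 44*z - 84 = (z - 7)*(z + 2)*(z + 6)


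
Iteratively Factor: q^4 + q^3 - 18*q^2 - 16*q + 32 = (q + 2)*(q^3 - q^2 - 16*q + 16) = (q - 4)*(q + 2)*(q^2 + 3*q - 4) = (q - 4)*(q - 1)*(q + 2)*(q + 4)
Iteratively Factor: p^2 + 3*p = (p + 3)*(p)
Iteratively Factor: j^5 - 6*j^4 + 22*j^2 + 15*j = (j - 5)*(j^4 - j^3 - 5*j^2 - 3*j) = (j - 5)*(j + 1)*(j^3 - 2*j^2 - 3*j) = (j - 5)*(j - 3)*(j + 1)*(j^2 + j) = j*(j - 5)*(j - 3)*(j + 1)*(j + 1)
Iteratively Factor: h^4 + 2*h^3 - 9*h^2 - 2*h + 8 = (h + 1)*(h^3 + h^2 - 10*h + 8) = (h + 1)*(h + 4)*(h^2 - 3*h + 2) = (h - 2)*(h + 1)*(h + 4)*(h - 1)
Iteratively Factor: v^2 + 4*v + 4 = (v + 2)*(v + 2)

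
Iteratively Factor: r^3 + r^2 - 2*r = (r + 2)*(r^2 - r) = r*(r + 2)*(r - 1)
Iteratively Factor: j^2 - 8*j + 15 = (j - 5)*(j - 3)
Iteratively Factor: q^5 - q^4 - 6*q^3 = (q + 2)*(q^4 - 3*q^3) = q*(q + 2)*(q^3 - 3*q^2) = q*(q - 3)*(q + 2)*(q^2) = q^2*(q - 3)*(q + 2)*(q)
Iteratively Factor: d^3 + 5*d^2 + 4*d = (d + 4)*(d^2 + d) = d*(d + 4)*(d + 1)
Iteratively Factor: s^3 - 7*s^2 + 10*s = (s)*(s^2 - 7*s + 10) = s*(s - 5)*(s - 2)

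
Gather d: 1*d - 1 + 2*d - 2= 3*d - 3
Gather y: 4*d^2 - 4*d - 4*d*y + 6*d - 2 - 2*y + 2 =4*d^2 + 2*d + y*(-4*d - 2)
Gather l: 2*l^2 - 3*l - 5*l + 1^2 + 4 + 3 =2*l^2 - 8*l + 8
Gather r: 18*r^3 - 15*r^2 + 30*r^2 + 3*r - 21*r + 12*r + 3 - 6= 18*r^3 + 15*r^2 - 6*r - 3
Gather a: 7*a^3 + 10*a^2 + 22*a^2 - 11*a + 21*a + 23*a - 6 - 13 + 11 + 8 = 7*a^3 + 32*a^2 + 33*a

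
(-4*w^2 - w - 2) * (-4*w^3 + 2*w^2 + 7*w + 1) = 16*w^5 - 4*w^4 - 22*w^3 - 15*w^2 - 15*w - 2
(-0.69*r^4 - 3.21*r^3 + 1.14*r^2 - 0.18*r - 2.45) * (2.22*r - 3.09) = -1.5318*r^5 - 4.9941*r^4 + 12.4497*r^3 - 3.9222*r^2 - 4.8828*r + 7.5705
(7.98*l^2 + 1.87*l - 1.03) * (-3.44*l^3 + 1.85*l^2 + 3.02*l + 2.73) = -27.4512*l^5 + 8.3302*l^4 + 31.1023*l^3 + 25.5273*l^2 + 1.9945*l - 2.8119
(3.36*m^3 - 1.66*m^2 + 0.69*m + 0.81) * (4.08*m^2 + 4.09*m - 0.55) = 13.7088*m^5 + 6.9696*m^4 - 5.8222*m^3 + 7.0399*m^2 + 2.9334*m - 0.4455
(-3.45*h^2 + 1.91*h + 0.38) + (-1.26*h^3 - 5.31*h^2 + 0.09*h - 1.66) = -1.26*h^3 - 8.76*h^2 + 2.0*h - 1.28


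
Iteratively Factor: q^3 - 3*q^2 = (q)*(q^2 - 3*q) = q^2*(q - 3)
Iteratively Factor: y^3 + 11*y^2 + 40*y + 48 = (y + 3)*(y^2 + 8*y + 16) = (y + 3)*(y + 4)*(y + 4)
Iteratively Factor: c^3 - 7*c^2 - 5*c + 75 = (c - 5)*(c^2 - 2*c - 15) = (c - 5)*(c + 3)*(c - 5)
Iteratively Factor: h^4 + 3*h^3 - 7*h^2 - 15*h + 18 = (h + 3)*(h^3 - 7*h + 6) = (h - 2)*(h + 3)*(h^2 + 2*h - 3) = (h - 2)*(h + 3)^2*(h - 1)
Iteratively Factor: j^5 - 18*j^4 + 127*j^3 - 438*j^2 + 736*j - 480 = (j - 4)*(j^4 - 14*j^3 + 71*j^2 - 154*j + 120) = (j - 4)*(j - 3)*(j^3 - 11*j^2 + 38*j - 40) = (j - 4)^2*(j - 3)*(j^2 - 7*j + 10) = (j - 4)^2*(j - 3)*(j - 2)*(j - 5)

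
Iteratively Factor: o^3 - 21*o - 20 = (o - 5)*(o^2 + 5*o + 4) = (o - 5)*(o + 1)*(o + 4)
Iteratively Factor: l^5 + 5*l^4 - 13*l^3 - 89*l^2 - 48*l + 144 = (l - 4)*(l^4 + 9*l^3 + 23*l^2 + 3*l - 36) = (l - 4)*(l - 1)*(l^3 + 10*l^2 + 33*l + 36) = (l - 4)*(l - 1)*(l + 3)*(l^2 + 7*l + 12) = (l - 4)*(l - 1)*(l + 3)*(l + 4)*(l + 3)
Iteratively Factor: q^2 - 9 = (q - 3)*(q + 3)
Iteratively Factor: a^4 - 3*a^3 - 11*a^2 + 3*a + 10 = (a + 2)*(a^3 - 5*a^2 - a + 5) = (a + 1)*(a + 2)*(a^2 - 6*a + 5) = (a - 5)*(a + 1)*(a + 2)*(a - 1)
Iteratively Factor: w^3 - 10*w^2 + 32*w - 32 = (w - 4)*(w^2 - 6*w + 8) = (w - 4)*(w - 2)*(w - 4)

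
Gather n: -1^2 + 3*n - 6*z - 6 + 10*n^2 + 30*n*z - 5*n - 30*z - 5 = 10*n^2 + n*(30*z - 2) - 36*z - 12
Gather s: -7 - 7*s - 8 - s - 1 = -8*s - 16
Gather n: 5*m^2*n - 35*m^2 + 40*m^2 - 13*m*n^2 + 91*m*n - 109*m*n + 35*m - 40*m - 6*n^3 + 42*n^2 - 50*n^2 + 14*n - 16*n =5*m^2 - 5*m - 6*n^3 + n^2*(-13*m - 8) + n*(5*m^2 - 18*m - 2)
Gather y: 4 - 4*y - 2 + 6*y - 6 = 2*y - 4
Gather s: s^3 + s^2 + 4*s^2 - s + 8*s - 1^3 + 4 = s^3 + 5*s^2 + 7*s + 3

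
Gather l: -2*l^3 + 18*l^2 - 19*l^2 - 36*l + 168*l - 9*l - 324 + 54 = -2*l^3 - l^2 + 123*l - 270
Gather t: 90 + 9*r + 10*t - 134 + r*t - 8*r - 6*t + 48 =r + t*(r + 4) + 4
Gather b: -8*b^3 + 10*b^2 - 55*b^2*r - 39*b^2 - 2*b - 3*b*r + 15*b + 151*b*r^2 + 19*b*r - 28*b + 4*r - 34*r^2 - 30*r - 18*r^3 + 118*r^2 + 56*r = -8*b^3 + b^2*(-55*r - 29) + b*(151*r^2 + 16*r - 15) - 18*r^3 + 84*r^2 + 30*r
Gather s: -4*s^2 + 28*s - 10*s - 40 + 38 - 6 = -4*s^2 + 18*s - 8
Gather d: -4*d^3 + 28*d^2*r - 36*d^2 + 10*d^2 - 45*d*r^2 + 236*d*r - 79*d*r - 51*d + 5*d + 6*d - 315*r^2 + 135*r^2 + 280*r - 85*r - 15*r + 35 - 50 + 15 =-4*d^3 + d^2*(28*r - 26) + d*(-45*r^2 + 157*r - 40) - 180*r^2 + 180*r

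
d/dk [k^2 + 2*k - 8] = 2*k + 2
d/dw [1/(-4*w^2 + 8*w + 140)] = (w - 1)/(2*(-w^2 + 2*w + 35)^2)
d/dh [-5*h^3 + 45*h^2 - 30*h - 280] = -15*h^2 + 90*h - 30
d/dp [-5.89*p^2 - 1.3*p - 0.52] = -11.78*p - 1.3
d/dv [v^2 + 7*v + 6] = 2*v + 7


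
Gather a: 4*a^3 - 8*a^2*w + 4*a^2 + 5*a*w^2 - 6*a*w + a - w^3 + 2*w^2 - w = 4*a^3 + a^2*(4 - 8*w) + a*(5*w^2 - 6*w + 1) - w^3 + 2*w^2 - w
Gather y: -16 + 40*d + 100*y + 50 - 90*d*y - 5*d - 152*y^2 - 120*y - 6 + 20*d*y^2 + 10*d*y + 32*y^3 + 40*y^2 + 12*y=35*d + 32*y^3 + y^2*(20*d - 112) + y*(-80*d - 8) + 28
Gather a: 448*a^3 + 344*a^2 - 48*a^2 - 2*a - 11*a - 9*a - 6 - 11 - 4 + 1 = 448*a^3 + 296*a^2 - 22*a - 20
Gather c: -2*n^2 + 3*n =-2*n^2 + 3*n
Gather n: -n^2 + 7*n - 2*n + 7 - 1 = -n^2 + 5*n + 6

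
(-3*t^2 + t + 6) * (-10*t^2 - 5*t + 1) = 30*t^4 + 5*t^3 - 68*t^2 - 29*t + 6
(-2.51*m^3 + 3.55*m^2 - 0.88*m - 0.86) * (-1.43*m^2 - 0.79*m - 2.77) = 3.5893*m^5 - 3.0936*m^4 + 5.4066*m^3 - 7.9085*m^2 + 3.117*m + 2.3822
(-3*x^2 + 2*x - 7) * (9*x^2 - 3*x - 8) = -27*x^4 + 27*x^3 - 45*x^2 + 5*x + 56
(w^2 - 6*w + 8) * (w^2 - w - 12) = w^4 - 7*w^3 + 2*w^2 + 64*w - 96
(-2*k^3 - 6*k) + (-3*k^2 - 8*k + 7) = -2*k^3 - 3*k^2 - 14*k + 7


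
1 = 1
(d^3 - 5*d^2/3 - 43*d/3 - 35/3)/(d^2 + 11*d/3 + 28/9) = 3*(d^2 - 4*d - 5)/(3*d + 4)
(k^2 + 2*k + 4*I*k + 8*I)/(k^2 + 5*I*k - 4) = (k + 2)/(k + I)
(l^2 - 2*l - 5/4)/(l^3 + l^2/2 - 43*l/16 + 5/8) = 4*(4*l^2 - 8*l - 5)/(16*l^3 + 8*l^2 - 43*l + 10)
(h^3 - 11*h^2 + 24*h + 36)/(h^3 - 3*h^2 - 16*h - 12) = (h - 6)/(h + 2)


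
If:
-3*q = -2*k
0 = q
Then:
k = 0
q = 0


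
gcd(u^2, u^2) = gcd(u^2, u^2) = u^2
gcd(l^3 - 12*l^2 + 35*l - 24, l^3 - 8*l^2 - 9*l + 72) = l^2 - 11*l + 24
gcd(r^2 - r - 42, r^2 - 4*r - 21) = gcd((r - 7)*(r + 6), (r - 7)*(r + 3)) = r - 7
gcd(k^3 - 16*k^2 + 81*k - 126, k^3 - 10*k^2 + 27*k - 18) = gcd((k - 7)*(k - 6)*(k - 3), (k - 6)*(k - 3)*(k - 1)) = k^2 - 9*k + 18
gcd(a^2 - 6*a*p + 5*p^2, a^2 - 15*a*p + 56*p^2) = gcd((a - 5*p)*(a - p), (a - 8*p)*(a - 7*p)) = 1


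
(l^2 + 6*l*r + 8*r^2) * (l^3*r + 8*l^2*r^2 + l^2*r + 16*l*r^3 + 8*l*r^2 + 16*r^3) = l^5*r + 14*l^4*r^2 + l^4*r + 72*l^3*r^3 + 14*l^3*r^2 + 160*l^2*r^4 + 72*l^2*r^3 + 128*l*r^5 + 160*l*r^4 + 128*r^5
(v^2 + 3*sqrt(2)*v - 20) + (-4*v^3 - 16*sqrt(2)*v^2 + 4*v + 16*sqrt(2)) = -4*v^3 - 16*sqrt(2)*v^2 + v^2 + 4*v + 3*sqrt(2)*v - 20 + 16*sqrt(2)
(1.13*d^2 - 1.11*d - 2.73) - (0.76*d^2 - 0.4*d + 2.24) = 0.37*d^2 - 0.71*d - 4.97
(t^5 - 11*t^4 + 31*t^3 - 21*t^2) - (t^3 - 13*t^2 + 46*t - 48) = t^5 - 11*t^4 + 30*t^3 - 8*t^2 - 46*t + 48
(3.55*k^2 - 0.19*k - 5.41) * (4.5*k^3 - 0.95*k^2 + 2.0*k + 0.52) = 15.975*k^5 - 4.2275*k^4 - 17.0645*k^3 + 6.6055*k^2 - 10.9188*k - 2.8132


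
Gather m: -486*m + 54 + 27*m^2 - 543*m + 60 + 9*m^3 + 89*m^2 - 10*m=9*m^3 + 116*m^2 - 1039*m + 114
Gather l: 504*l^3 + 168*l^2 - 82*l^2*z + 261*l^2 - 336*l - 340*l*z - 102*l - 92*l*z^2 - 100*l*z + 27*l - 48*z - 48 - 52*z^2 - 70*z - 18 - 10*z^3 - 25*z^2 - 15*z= 504*l^3 + l^2*(429 - 82*z) + l*(-92*z^2 - 440*z - 411) - 10*z^3 - 77*z^2 - 133*z - 66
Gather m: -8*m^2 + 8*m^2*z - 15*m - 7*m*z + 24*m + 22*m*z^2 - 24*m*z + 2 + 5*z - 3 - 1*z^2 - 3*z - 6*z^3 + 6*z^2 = m^2*(8*z - 8) + m*(22*z^2 - 31*z + 9) - 6*z^3 + 5*z^2 + 2*z - 1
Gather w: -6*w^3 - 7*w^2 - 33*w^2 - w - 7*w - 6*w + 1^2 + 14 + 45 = -6*w^3 - 40*w^2 - 14*w + 60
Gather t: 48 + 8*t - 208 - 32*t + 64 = -24*t - 96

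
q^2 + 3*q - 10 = (q - 2)*(q + 5)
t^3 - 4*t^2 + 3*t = t*(t - 3)*(t - 1)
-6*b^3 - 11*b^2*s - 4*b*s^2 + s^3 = (-6*b + s)*(b + s)^2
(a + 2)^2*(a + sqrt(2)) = a^3 + sqrt(2)*a^2 + 4*a^2 + 4*a + 4*sqrt(2)*a + 4*sqrt(2)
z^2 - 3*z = z*(z - 3)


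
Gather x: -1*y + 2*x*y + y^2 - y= 2*x*y + y^2 - 2*y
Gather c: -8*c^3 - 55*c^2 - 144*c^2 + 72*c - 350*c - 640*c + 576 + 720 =-8*c^3 - 199*c^2 - 918*c + 1296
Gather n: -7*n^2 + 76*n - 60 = -7*n^2 + 76*n - 60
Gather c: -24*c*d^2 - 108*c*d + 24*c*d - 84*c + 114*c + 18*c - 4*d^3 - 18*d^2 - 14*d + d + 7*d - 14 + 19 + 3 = c*(-24*d^2 - 84*d + 48) - 4*d^3 - 18*d^2 - 6*d + 8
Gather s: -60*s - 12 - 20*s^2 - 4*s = -20*s^2 - 64*s - 12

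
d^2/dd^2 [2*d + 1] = 0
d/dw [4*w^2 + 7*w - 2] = 8*w + 7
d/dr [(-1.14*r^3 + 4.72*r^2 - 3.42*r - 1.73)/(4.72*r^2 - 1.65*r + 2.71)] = (-5.3808*r^4 + 3.762*r^3 - 0.913800000000002*r^2 + 41.9136*r - 12.1227)/(22.2784*r^4 - 15.576*r^3 + 28.3049*r^2 - 8.943*r + 7.3441)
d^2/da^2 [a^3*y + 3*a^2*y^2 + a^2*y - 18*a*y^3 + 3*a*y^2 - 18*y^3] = 2*y*(3*a + 3*y + 1)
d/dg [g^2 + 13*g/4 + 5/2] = 2*g + 13/4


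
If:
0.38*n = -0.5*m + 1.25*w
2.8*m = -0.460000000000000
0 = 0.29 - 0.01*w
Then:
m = -0.16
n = 95.61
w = 29.00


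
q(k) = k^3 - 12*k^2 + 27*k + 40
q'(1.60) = -3.72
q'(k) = 3*k^2 - 24*k + 27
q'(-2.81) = 118.13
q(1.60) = 56.58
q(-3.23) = -206.10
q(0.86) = 54.98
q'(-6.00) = 279.00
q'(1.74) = -5.68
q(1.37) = 57.04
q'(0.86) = 8.58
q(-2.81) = -152.81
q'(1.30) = 0.87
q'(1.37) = -0.25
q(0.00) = 40.00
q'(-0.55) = 41.11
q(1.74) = 55.92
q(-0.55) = 21.35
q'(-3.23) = 135.82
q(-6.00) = -770.00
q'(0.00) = 27.00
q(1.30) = 57.02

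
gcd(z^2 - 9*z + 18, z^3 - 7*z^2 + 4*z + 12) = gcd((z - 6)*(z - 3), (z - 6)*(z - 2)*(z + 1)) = z - 6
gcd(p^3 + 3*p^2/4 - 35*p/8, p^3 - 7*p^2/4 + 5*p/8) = p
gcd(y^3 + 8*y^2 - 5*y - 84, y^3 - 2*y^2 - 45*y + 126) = y^2 + 4*y - 21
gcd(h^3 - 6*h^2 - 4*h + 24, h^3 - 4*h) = h^2 - 4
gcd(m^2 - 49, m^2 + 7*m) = m + 7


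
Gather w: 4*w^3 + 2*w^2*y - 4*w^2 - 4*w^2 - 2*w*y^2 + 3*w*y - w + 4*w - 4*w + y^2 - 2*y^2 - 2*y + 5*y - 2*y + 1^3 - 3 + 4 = 4*w^3 + w^2*(2*y - 8) + w*(-2*y^2 + 3*y - 1) - y^2 + y + 2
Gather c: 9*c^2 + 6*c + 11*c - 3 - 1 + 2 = 9*c^2 + 17*c - 2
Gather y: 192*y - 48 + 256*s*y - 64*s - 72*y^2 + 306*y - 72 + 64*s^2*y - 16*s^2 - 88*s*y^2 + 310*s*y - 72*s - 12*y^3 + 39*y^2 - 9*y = -16*s^2 - 136*s - 12*y^3 + y^2*(-88*s - 33) + y*(64*s^2 + 566*s + 489) - 120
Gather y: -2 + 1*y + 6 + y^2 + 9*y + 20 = y^2 + 10*y + 24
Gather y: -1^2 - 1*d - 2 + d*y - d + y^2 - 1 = d*y - 2*d + y^2 - 4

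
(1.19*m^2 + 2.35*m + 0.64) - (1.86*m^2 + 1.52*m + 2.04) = -0.67*m^2 + 0.83*m - 1.4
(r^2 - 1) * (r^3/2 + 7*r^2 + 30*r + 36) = r^5/2 + 7*r^4 + 59*r^3/2 + 29*r^2 - 30*r - 36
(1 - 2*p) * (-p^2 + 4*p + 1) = 2*p^3 - 9*p^2 + 2*p + 1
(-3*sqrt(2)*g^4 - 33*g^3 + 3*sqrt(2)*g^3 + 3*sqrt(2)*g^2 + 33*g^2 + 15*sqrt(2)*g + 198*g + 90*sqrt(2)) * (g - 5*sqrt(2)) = -3*sqrt(2)*g^5 - 3*g^4 + 3*sqrt(2)*g^4 + 3*g^3 + 168*sqrt(2)*g^3 - 150*sqrt(2)*g^2 + 168*g^2 - 900*sqrt(2)*g - 150*g - 900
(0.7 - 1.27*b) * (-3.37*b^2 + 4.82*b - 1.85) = 4.2799*b^3 - 8.4804*b^2 + 5.7235*b - 1.295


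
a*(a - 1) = a^2 - a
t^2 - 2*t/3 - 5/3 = (t - 5/3)*(t + 1)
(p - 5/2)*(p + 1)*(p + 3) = p^3 + 3*p^2/2 - 7*p - 15/2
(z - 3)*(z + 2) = z^2 - z - 6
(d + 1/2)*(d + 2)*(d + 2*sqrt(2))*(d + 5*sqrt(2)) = d^4 + 5*d^3/2 + 7*sqrt(2)*d^3 + 21*d^2 + 35*sqrt(2)*d^2/2 + 7*sqrt(2)*d + 50*d + 20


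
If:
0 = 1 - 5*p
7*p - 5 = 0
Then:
No Solution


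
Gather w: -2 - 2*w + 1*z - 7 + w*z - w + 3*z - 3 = w*(z - 3) + 4*z - 12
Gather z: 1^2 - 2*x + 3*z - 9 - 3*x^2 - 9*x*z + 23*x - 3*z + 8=-3*x^2 - 9*x*z + 21*x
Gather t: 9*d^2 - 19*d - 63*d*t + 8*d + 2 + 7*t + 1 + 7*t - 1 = 9*d^2 - 11*d + t*(14 - 63*d) + 2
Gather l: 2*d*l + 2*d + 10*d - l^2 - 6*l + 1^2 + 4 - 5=12*d - l^2 + l*(2*d - 6)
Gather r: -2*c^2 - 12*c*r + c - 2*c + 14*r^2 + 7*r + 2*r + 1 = -2*c^2 - c + 14*r^2 + r*(9 - 12*c) + 1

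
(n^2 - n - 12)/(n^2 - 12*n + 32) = (n + 3)/(n - 8)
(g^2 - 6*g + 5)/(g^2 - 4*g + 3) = (g - 5)/(g - 3)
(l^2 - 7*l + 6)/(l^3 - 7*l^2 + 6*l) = 1/l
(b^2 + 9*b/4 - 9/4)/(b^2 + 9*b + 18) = (b - 3/4)/(b + 6)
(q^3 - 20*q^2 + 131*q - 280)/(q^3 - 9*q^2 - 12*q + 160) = (q - 7)/(q + 4)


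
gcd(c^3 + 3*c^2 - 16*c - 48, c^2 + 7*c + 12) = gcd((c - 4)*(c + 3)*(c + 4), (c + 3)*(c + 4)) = c^2 + 7*c + 12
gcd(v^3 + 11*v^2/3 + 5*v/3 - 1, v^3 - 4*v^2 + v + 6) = v + 1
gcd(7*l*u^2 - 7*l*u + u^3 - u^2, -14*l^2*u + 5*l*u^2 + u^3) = 7*l*u + u^2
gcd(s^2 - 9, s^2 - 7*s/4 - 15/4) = s - 3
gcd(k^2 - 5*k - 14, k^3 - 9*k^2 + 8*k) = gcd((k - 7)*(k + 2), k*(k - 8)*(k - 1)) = 1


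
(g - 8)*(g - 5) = g^2 - 13*g + 40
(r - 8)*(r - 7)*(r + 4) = r^3 - 11*r^2 - 4*r + 224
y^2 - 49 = (y - 7)*(y + 7)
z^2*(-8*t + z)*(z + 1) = -8*t*z^3 - 8*t*z^2 + z^4 + z^3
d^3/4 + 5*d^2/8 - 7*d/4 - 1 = (d/4 + 1)*(d - 2)*(d + 1/2)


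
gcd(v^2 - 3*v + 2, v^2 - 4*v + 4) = v - 2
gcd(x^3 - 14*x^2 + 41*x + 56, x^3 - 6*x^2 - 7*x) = x^2 - 6*x - 7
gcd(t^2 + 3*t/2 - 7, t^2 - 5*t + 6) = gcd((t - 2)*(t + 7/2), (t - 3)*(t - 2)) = t - 2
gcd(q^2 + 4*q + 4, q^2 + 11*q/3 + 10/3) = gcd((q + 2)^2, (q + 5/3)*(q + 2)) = q + 2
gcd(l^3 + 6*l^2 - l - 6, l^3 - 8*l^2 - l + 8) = l^2 - 1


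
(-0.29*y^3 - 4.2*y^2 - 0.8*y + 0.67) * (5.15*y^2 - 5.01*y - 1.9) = -1.4935*y^5 - 20.1771*y^4 + 17.473*y^3 + 15.4385*y^2 - 1.8367*y - 1.273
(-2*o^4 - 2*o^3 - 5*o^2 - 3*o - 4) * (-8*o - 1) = 16*o^5 + 18*o^4 + 42*o^3 + 29*o^2 + 35*o + 4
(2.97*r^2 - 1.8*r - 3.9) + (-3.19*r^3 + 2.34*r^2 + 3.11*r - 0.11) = -3.19*r^3 + 5.31*r^2 + 1.31*r - 4.01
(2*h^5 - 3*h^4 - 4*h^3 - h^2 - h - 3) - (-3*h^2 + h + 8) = 2*h^5 - 3*h^4 - 4*h^3 + 2*h^2 - 2*h - 11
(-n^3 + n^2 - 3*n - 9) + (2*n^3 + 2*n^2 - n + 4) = n^3 + 3*n^2 - 4*n - 5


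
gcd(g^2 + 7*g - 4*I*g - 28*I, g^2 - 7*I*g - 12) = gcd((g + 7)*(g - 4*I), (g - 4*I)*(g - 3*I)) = g - 4*I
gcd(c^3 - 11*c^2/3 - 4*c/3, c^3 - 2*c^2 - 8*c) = c^2 - 4*c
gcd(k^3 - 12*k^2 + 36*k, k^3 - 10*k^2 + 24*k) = k^2 - 6*k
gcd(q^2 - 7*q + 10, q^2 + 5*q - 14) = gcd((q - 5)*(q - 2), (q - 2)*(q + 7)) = q - 2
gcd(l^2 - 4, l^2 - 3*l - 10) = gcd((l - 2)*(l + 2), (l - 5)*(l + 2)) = l + 2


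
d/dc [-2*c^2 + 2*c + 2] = 2 - 4*c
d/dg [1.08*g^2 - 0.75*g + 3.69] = 2.16*g - 0.75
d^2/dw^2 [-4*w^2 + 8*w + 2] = -8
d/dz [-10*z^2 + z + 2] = 1 - 20*z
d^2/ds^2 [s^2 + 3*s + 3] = 2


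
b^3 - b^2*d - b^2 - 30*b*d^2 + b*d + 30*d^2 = (b - 1)*(b - 6*d)*(b + 5*d)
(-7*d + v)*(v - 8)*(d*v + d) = -7*d^2*v^2 + 49*d^2*v + 56*d^2 + d*v^3 - 7*d*v^2 - 8*d*v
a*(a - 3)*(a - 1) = a^3 - 4*a^2 + 3*a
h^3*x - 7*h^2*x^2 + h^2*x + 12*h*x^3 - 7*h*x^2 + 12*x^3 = (h - 4*x)*(h - 3*x)*(h*x + x)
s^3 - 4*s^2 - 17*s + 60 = (s - 5)*(s - 3)*(s + 4)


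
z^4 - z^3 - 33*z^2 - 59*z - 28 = (z - 7)*(z + 1)^2*(z + 4)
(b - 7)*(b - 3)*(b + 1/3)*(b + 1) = b^4 - 26*b^3/3 + 8*b^2 + 74*b/3 + 7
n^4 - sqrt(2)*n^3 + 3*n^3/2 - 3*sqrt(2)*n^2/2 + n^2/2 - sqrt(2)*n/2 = n*(n - sqrt(2))*(sqrt(2)*n/2 + sqrt(2)/2)*(sqrt(2)*n + sqrt(2)/2)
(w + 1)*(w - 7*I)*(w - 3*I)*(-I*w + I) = -I*w^4 - 10*w^3 + 22*I*w^2 + 10*w - 21*I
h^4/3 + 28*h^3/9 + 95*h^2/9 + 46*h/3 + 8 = (h/3 + 1)*(h + 4/3)*(h + 2)*(h + 3)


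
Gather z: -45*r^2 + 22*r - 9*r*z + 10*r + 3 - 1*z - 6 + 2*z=-45*r^2 + 32*r + z*(1 - 9*r) - 3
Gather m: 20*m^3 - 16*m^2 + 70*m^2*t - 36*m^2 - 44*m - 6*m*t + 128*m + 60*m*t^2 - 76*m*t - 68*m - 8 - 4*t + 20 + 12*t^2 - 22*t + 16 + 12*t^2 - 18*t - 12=20*m^3 + m^2*(70*t - 52) + m*(60*t^2 - 82*t + 16) + 24*t^2 - 44*t + 16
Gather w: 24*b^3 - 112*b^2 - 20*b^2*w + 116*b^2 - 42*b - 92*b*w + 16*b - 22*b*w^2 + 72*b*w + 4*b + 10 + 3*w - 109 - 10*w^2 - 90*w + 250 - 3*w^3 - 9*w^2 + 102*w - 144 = 24*b^3 + 4*b^2 - 22*b - 3*w^3 + w^2*(-22*b - 19) + w*(-20*b^2 - 20*b + 15) + 7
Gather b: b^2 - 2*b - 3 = b^2 - 2*b - 3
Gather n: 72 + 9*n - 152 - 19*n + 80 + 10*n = 0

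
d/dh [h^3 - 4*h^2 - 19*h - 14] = 3*h^2 - 8*h - 19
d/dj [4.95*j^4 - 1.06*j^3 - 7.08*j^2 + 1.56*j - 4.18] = 19.8*j^3 - 3.18*j^2 - 14.16*j + 1.56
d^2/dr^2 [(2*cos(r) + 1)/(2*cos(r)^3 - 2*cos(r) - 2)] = (2*(sin(r)^2*cos(r) + 1)^2*cos(r) + (sin(r)^2*cos(r) + 1)*(30*(1 - cos(2*r))^2 - cos(r) + 60*cos(2*r) + 9*cos(3*r) - 44)/4 - 2*(2*cos(r) + 1)*(3*cos(r)^2 - 1)^2*sin(r)^2)/(2*(sin(r)^2*cos(r) + 1)^3)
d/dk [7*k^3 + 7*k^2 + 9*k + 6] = 21*k^2 + 14*k + 9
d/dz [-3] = 0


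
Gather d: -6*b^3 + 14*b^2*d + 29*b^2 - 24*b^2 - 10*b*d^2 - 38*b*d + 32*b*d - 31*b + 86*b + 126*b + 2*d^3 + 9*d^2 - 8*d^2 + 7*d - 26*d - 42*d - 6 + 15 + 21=-6*b^3 + 5*b^2 + 181*b + 2*d^3 + d^2*(1 - 10*b) + d*(14*b^2 - 6*b - 61) + 30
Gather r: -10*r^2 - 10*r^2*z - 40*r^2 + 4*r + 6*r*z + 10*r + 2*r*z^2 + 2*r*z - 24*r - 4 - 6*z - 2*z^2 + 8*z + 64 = r^2*(-10*z - 50) + r*(2*z^2 + 8*z - 10) - 2*z^2 + 2*z + 60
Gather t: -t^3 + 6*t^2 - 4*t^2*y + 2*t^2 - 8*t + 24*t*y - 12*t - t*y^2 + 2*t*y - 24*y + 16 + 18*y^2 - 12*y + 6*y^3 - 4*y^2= -t^3 + t^2*(8 - 4*y) + t*(-y^2 + 26*y - 20) + 6*y^3 + 14*y^2 - 36*y + 16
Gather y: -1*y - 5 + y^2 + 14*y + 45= y^2 + 13*y + 40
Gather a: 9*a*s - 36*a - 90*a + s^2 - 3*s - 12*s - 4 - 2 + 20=a*(9*s - 126) + s^2 - 15*s + 14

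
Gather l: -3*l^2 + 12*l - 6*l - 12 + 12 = -3*l^2 + 6*l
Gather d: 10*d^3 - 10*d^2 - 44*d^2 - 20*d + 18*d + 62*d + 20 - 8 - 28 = 10*d^3 - 54*d^2 + 60*d - 16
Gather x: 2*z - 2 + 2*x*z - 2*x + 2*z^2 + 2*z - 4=x*(2*z - 2) + 2*z^2 + 4*z - 6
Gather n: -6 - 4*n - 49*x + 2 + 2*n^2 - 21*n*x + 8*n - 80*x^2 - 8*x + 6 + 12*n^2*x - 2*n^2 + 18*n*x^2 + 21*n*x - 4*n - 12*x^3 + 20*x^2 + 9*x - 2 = 12*n^2*x + 18*n*x^2 - 12*x^3 - 60*x^2 - 48*x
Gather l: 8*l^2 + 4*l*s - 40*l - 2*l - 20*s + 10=8*l^2 + l*(4*s - 42) - 20*s + 10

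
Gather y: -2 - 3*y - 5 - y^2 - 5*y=-y^2 - 8*y - 7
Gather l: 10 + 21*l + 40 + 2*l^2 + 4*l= 2*l^2 + 25*l + 50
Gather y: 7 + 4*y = 4*y + 7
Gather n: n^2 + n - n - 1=n^2 - 1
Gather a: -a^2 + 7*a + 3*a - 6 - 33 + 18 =-a^2 + 10*a - 21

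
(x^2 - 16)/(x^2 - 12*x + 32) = (x + 4)/(x - 8)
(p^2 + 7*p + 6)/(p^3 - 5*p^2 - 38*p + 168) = (p + 1)/(p^2 - 11*p + 28)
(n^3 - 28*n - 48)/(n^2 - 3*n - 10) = (n^2 - 2*n - 24)/(n - 5)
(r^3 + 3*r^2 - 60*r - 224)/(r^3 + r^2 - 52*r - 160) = (r + 7)/(r + 5)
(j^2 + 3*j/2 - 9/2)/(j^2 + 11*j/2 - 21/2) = (j + 3)/(j + 7)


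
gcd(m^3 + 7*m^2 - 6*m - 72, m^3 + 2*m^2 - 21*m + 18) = m^2 + 3*m - 18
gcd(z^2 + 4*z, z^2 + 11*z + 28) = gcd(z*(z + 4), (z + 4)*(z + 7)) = z + 4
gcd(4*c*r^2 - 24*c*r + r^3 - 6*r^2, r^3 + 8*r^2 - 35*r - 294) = r - 6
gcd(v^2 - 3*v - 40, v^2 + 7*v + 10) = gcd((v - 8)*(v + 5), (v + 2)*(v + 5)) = v + 5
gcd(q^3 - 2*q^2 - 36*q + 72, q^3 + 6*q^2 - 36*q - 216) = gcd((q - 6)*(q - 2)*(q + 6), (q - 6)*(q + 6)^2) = q^2 - 36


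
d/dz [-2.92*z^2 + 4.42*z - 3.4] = 4.42 - 5.84*z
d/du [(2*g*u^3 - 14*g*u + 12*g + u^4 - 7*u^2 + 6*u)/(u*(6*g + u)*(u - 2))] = (12*g^2*u^2 + 36*g^2 + 12*g*u^3 + 8*g*u^2 + 12*g*u + u^4 + 3*u^2)/(u^2*(36*g^2 + 12*g*u + u^2))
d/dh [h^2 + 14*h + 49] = 2*h + 14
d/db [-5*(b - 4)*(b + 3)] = 5 - 10*b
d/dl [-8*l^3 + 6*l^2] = 12*l*(1 - 2*l)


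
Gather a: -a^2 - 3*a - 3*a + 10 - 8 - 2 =-a^2 - 6*a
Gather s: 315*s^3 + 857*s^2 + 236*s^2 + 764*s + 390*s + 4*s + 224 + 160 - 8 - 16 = 315*s^3 + 1093*s^2 + 1158*s + 360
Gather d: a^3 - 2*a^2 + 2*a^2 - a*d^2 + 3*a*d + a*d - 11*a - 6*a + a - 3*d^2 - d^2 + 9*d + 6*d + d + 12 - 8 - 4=a^3 - 16*a + d^2*(-a - 4) + d*(4*a + 16)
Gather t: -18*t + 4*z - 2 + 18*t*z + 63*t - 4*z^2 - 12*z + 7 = t*(18*z + 45) - 4*z^2 - 8*z + 5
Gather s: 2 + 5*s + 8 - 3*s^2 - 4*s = -3*s^2 + s + 10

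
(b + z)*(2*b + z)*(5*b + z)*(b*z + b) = 10*b^4*z + 10*b^4 + 17*b^3*z^2 + 17*b^3*z + 8*b^2*z^3 + 8*b^2*z^2 + b*z^4 + b*z^3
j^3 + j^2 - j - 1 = (j - 1)*(j + 1)^2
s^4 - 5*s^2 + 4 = (s - 2)*(s - 1)*(s + 1)*(s + 2)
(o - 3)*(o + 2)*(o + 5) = o^3 + 4*o^2 - 11*o - 30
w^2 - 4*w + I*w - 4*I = (w - 4)*(w + I)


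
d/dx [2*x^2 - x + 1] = 4*x - 1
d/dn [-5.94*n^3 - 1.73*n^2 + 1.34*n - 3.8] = -17.82*n^2 - 3.46*n + 1.34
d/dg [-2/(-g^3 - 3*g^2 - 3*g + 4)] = 6*(-g^2 - 2*g - 1)/(g^3 + 3*g^2 + 3*g - 4)^2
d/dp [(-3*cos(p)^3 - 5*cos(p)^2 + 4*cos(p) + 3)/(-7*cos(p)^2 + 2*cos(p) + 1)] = (-21*cos(p)^4 + 12*cos(p)^3 - 9*cos(p)^2 - 32*cos(p) + 2)*sin(p)/(7*sin(p)^2 + 2*cos(p) - 6)^2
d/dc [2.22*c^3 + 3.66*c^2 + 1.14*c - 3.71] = 6.66*c^2 + 7.32*c + 1.14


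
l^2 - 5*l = l*(l - 5)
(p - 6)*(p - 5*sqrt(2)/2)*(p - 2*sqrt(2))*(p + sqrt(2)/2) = p^4 - 6*p^3 - 4*sqrt(2)*p^3 + 11*p^2/2 + 24*sqrt(2)*p^2 - 33*p + 5*sqrt(2)*p - 30*sqrt(2)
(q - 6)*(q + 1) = q^2 - 5*q - 6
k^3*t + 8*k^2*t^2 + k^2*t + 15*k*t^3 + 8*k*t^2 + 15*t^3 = (k + 3*t)*(k + 5*t)*(k*t + t)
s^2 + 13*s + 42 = (s + 6)*(s + 7)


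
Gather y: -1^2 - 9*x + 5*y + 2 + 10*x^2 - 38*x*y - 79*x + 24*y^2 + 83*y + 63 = 10*x^2 - 88*x + 24*y^2 + y*(88 - 38*x) + 64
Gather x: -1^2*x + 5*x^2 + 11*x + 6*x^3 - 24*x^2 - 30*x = 6*x^3 - 19*x^2 - 20*x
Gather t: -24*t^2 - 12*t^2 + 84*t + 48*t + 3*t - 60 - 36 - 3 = -36*t^2 + 135*t - 99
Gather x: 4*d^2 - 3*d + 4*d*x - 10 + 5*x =4*d^2 - 3*d + x*(4*d + 5) - 10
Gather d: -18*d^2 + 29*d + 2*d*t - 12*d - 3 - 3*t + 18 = -18*d^2 + d*(2*t + 17) - 3*t + 15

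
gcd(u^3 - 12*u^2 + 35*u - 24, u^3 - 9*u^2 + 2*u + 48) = u^2 - 11*u + 24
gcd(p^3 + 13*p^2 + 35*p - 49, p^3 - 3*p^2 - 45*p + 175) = p + 7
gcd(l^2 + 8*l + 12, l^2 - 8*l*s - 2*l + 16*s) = 1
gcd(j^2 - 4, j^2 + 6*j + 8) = j + 2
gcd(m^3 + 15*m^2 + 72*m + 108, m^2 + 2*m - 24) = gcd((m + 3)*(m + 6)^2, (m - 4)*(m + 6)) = m + 6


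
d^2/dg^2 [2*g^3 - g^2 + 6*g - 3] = 12*g - 2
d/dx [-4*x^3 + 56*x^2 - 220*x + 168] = -12*x^2 + 112*x - 220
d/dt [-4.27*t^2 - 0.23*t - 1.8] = -8.54*t - 0.23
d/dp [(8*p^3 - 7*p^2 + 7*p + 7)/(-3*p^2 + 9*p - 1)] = 2*(-12*p^4 + 72*p^3 - 33*p^2 + 28*p - 35)/(9*p^4 - 54*p^3 + 87*p^2 - 18*p + 1)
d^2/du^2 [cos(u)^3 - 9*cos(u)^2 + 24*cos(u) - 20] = -99*cos(u)/4 + 18*cos(2*u) - 9*cos(3*u)/4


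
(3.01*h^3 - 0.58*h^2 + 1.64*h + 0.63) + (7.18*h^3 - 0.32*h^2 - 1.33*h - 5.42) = 10.19*h^3 - 0.9*h^2 + 0.31*h - 4.79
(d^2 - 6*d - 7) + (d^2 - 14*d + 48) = 2*d^2 - 20*d + 41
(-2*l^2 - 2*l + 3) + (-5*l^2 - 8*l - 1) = -7*l^2 - 10*l + 2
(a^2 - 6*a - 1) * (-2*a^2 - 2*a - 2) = -2*a^4 + 10*a^3 + 12*a^2 + 14*a + 2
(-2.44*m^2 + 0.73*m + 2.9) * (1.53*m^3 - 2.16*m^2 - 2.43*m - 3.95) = -3.7332*m^5 + 6.3873*m^4 + 8.7894*m^3 + 1.6001*m^2 - 9.9305*m - 11.455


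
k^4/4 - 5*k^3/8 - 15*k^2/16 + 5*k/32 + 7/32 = (k/4 + 1/4)*(k - 7/2)*(k - 1/2)*(k + 1/2)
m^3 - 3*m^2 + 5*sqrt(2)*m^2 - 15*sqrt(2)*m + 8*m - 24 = (m - 3)*(m + sqrt(2))*(m + 4*sqrt(2))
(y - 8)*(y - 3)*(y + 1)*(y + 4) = y^4 - 6*y^3 - 27*y^2 + 76*y + 96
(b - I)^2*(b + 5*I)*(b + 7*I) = b^4 + 10*I*b^3 - 12*b^2 + 58*I*b + 35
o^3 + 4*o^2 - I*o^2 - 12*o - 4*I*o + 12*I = (o - 2)*(o + 6)*(o - I)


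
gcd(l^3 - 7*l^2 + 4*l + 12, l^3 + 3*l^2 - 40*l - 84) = l - 6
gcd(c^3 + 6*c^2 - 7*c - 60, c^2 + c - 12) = c^2 + c - 12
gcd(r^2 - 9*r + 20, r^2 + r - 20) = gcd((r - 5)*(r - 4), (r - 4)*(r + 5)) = r - 4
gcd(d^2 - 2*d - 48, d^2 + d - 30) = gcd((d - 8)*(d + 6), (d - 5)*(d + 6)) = d + 6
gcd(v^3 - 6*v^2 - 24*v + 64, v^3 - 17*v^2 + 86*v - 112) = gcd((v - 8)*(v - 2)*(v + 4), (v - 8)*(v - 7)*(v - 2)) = v^2 - 10*v + 16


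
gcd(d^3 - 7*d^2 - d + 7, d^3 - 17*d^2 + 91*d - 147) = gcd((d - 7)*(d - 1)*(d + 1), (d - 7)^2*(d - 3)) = d - 7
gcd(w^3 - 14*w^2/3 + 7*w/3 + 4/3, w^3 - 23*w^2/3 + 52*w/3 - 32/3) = w^2 - 5*w + 4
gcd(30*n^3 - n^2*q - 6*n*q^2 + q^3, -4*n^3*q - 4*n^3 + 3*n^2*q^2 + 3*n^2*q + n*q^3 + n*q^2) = 1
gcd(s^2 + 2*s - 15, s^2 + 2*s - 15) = s^2 + 2*s - 15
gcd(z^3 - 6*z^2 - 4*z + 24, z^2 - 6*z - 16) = z + 2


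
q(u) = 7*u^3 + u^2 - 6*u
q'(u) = 21*u^2 + 2*u - 6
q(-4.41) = -554.45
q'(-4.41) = 393.59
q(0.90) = 0.51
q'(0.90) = 12.81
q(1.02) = 2.35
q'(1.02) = 17.89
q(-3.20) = -199.94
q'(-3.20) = 202.64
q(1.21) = 6.61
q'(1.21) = 27.17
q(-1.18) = -3.03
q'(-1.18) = 20.88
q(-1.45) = -10.54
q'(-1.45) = 35.25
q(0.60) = -1.73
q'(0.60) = 2.76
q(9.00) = 5130.00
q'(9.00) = 1713.00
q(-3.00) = -162.00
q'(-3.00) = 177.00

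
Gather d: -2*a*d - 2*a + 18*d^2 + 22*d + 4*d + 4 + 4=-2*a + 18*d^2 + d*(26 - 2*a) + 8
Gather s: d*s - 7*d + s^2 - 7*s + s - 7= -7*d + s^2 + s*(d - 6) - 7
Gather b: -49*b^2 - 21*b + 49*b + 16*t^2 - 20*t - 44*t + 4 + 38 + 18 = -49*b^2 + 28*b + 16*t^2 - 64*t + 60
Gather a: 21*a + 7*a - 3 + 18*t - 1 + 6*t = 28*a + 24*t - 4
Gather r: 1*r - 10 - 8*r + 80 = 70 - 7*r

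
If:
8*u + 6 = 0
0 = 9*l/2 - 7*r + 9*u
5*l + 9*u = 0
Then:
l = 27/20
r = -27/280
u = -3/4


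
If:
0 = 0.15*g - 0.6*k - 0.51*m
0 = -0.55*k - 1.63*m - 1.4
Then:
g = -8.45454545454546*m - 10.1818181818182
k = -2.96363636363636*m - 2.54545454545455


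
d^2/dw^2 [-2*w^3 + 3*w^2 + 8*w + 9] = 6 - 12*w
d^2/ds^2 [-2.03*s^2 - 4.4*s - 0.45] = -4.06000000000000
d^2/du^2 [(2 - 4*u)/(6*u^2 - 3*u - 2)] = 12*(3*(2*u - 1)*(4*u - 1)^2 + 4*(3*u - 1)*(-6*u^2 + 3*u + 2))/(-6*u^2 + 3*u + 2)^3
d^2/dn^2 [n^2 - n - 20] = 2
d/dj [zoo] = 0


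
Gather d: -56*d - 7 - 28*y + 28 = -56*d - 28*y + 21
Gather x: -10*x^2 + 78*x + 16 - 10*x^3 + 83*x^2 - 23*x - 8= -10*x^3 + 73*x^2 + 55*x + 8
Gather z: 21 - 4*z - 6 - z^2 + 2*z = -z^2 - 2*z + 15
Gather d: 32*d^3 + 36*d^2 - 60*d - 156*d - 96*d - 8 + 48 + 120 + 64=32*d^3 + 36*d^2 - 312*d + 224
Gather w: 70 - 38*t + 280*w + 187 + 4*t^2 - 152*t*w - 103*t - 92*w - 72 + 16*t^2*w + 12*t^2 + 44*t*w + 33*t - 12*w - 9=16*t^2 - 108*t + w*(16*t^2 - 108*t + 176) + 176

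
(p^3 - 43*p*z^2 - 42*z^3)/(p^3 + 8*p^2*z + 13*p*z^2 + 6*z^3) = (p - 7*z)/(p + z)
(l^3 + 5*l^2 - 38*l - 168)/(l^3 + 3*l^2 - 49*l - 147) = (l^2 - 2*l - 24)/(l^2 - 4*l - 21)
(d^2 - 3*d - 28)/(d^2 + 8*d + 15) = (d^2 - 3*d - 28)/(d^2 + 8*d + 15)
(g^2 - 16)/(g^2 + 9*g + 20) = (g - 4)/(g + 5)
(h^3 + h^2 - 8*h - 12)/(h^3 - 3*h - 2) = (-h^3 - h^2 + 8*h + 12)/(-h^3 + 3*h + 2)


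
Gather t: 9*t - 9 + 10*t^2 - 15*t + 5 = 10*t^2 - 6*t - 4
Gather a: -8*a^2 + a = -8*a^2 + a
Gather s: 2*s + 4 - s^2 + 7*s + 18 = -s^2 + 9*s + 22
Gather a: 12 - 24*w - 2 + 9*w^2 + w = 9*w^2 - 23*w + 10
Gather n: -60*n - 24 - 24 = -60*n - 48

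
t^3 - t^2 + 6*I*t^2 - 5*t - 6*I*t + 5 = (t - 1)*(t + I)*(t + 5*I)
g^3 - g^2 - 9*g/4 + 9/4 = (g - 3/2)*(g - 1)*(g + 3/2)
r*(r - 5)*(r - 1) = r^3 - 6*r^2 + 5*r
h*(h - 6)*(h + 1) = h^3 - 5*h^2 - 6*h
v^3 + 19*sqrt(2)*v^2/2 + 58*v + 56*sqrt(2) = (v + 2*sqrt(2))*(v + 7*sqrt(2)/2)*(v + 4*sqrt(2))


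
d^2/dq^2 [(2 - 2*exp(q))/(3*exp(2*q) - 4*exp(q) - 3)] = (-18*exp(4*q) + 48*exp(3*q) - 180*exp(2*q) + 128*exp(q) - 42)*exp(q)/(27*exp(6*q) - 108*exp(5*q) + 63*exp(4*q) + 152*exp(3*q) - 63*exp(2*q) - 108*exp(q) - 27)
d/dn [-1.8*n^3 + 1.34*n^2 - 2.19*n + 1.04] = -5.4*n^2 + 2.68*n - 2.19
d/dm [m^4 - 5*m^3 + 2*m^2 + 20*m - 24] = 4*m^3 - 15*m^2 + 4*m + 20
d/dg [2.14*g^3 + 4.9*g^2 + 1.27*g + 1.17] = 6.42*g^2 + 9.8*g + 1.27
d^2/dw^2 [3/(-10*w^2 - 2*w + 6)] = 3*(25*w^2 + 5*w - (10*w + 1)^2 - 15)/(5*w^2 + w - 3)^3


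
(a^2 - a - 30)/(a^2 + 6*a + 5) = (a - 6)/(a + 1)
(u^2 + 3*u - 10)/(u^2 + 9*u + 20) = (u - 2)/(u + 4)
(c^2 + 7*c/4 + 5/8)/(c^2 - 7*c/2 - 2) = (c + 5/4)/(c - 4)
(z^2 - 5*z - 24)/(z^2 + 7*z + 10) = (z^2 - 5*z - 24)/(z^2 + 7*z + 10)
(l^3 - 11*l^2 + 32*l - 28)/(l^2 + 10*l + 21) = (l^3 - 11*l^2 + 32*l - 28)/(l^2 + 10*l + 21)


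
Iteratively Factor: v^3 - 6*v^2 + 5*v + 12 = (v - 4)*(v^2 - 2*v - 3) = (v - 4)*(v + 1)*(v - 3)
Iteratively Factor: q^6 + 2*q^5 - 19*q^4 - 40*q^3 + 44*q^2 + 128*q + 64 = (q + 1)*(q^5 + q^4 - 20*q^3 - 20*q^2 + 64*q + 64) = (q + 1)*(q + 4)*(q^4 - 3*q^3 - 8*q^2 + 12*q + 16) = (q - 4)*(q + 1)*(q + 4)*(q^3 + q^2 - 4*q - 4) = (q - 4)*(q + 1)*(q + 2)*(q + 4)*(q^2 - q - 2) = (q - 4)*(q - 2)*(q + 1)*(q + 2)*(q + 4)*(q + 1)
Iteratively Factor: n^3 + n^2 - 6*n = (n)*(n^2 + n - 6) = n*(n + 3)*(n - 2)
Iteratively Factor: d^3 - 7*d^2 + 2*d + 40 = (d - 5)*(d^2 - 2*d - 8) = (d - 5)*(d + 2)*(d - 4)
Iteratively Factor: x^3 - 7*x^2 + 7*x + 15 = (x - 5)*(x^2 - 2*x - 3) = (x - 5)*(x + 1)*(x - 3)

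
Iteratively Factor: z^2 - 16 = (z - 4)*(z + 4)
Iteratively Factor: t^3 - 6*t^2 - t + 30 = (t - 3)*(t^2 - 3*t - 10) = (t - 5)*(t - 3)*(t + 2)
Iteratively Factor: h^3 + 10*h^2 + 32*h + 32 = (h + 2)*(h^2 + 8*h + 16) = (h + 2)*(h + 4)*(h + 4)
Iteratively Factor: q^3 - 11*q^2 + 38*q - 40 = (q - 4)*(q^2 - 7*q + 10) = (q - 5)*(q - 4)*(q - 2)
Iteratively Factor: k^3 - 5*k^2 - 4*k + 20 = (k + 2)*(k^2 - 7*k + 10) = (k - 5)*(k + 2)*(k - 2)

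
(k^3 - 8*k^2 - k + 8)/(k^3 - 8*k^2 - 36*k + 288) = (k^2 - 1)/(k^2 - 36)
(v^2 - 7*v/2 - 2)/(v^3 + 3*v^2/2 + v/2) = (v - 4)/(v*(v + 1))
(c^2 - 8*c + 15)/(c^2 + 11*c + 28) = (c^2 - 8*c + 15)/(c^2 + 11*c + 28)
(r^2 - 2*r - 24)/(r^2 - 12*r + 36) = (r + 4)/(r - 6)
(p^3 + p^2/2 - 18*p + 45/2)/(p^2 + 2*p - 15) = p - 3/2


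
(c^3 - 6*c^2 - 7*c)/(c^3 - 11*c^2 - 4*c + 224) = c*(c + 1)/(c^2 - 4*c - 32)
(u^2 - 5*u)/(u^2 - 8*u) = (u - 5)/(u - 8)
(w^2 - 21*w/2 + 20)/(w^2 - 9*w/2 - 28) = (2*w - 5)/(2*w + 7)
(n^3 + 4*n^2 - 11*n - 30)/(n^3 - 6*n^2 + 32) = (n^2 + 2*n - 15)/(n^2 - 8*n + 16)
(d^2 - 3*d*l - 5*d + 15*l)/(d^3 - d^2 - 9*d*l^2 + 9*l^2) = (d - 5)/(d^2 + 3*d*l - d - 3*l)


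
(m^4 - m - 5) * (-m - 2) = -m^5 - 2*m^4 + m^2 + 7*m + 10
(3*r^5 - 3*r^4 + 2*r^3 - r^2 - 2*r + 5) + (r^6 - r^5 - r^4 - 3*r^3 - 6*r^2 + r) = r^6 + 2*r^5 - 4*r^4 - r^3 - 7*r^2 - r + 5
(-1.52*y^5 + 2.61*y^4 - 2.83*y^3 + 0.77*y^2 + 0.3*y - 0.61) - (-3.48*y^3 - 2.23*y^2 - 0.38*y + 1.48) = -1.52*y^5 + 2.61*y^4 + 0.65*y^3 + 3.0*y^2 + 0.68*y - 2.09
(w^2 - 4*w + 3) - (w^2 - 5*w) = w + 3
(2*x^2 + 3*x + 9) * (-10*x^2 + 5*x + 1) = -20*x^4 - 20*x^3 - 73*x^2 + 48*x + 9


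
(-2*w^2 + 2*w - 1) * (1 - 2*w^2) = 4*w^4 - 4*w^3 + 2*w - 1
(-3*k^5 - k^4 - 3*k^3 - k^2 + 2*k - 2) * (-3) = 9*k^5 + 3*k^4 + 9*k^3 + 3*k^2 - 6*k + 6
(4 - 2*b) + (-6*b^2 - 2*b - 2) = -6*b^2 - 4*b + 2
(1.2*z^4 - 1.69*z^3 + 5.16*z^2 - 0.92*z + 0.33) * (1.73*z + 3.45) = 2.076*z^5 + 1.2163*z^4 + 3.0963*z^3 + 16.2104*z^2 - 2.6031*z + 1.1385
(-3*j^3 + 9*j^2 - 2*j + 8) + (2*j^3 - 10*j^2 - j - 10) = -j^3 - j^2 - 3*j - 2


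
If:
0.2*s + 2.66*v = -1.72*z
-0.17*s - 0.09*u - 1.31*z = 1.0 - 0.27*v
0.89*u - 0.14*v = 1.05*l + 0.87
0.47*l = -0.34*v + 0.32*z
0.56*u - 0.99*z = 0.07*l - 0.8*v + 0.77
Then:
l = -0.34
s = -5.18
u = 0.65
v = 0.42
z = -0.05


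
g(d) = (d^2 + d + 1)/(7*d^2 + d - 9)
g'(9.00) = 0.00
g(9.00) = 0.16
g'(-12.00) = 0.00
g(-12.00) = 0.13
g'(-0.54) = 0.10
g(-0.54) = -0.10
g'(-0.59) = 0.13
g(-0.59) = -0.11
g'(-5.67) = -0.00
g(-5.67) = 0.13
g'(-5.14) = -0.00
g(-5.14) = 0.13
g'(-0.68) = 0.22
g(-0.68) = -0.12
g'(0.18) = -0.22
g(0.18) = -0.14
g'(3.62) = -0.03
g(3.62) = 0.21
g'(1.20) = -10.97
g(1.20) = 1.60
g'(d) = (-14*d - 1)*(d^2 + d + 1)/(7*d^2 + d - 9)^2 + (2*d + 1)/(7*d^2 + d - 9) = 2*(-3*d^2 - 16*d - 5)/(49*d^4 + 14*d^3 - 125*d^2 - 18*d + 81)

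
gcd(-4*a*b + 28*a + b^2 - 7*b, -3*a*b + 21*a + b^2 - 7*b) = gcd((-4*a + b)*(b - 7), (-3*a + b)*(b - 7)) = b - 7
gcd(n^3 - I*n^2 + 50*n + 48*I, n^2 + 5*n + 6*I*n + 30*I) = n + 6*I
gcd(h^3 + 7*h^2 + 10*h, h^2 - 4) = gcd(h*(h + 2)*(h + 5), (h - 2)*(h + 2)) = h + 2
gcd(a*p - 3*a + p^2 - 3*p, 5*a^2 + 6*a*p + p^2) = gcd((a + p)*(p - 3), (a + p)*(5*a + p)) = a + p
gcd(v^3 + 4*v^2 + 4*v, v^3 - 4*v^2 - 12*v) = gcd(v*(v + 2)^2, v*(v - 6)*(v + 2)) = v^2 + 2*v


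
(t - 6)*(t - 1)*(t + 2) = t^3 - 5*t^2 - 8*t + 12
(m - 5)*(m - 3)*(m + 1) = m^3 - 7*m^2 + 7*m + 15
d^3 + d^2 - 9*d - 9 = (d - 3)*(d + 1)*(d + 3)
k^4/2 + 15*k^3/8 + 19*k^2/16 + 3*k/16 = k*(k/2 + 1/4)*(k + 1/4)*(k + 3)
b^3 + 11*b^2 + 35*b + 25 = (b + 1)*(b + 5)^2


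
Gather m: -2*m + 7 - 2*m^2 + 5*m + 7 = -2*m^2 + 3*m + 14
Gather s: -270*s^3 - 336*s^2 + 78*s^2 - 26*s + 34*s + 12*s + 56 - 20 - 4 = -270*s^3 - 258*s^2 + 20*s + 32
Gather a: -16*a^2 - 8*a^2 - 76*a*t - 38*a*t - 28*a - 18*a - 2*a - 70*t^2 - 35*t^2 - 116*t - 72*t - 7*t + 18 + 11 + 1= -24*a^2 + a*(-114*t - 48) - 105*t^2 - 195*t + 30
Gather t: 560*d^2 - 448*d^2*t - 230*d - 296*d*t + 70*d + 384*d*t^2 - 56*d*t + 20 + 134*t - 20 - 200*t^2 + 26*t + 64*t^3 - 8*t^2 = 560*d^2 - 160*d + 64*t^3 + t^2*(384*d - 208) + t*(-448*d^2 - 352*d + 160)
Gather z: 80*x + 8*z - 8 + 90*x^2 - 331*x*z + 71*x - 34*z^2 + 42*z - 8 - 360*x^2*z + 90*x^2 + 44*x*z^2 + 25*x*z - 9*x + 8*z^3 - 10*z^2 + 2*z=180*x^2 + 142*x + 8*z^3 + z^2*(44*x - 44) + z*(-360*x^2 - 306*x + 52) - 16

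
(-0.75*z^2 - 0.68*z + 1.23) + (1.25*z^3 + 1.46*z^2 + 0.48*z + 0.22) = 1.25*z^3 + 0.71*z^2 - 0.2*z + 1.45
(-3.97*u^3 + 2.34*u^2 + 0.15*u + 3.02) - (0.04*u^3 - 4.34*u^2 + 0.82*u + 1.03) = -4.01*u^3 + 6.68*u^2 - 0.67*u + 1.99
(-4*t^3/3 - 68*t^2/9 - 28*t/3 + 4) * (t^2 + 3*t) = -4*t^5/3 - 104*t^4/9 - 32*t^3 - 24*t^2 + 12*t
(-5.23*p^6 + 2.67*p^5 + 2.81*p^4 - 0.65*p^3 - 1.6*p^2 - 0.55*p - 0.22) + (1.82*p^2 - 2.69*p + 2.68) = -5.23*p^6 + 2.67*p^5 + 2.81*p^4 - 0.65*p^3 + 0.22*p^2 - 3.24*p + 2.46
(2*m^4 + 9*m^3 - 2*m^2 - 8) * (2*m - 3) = 4*m^5 + 12*m^4 - 31*m^3 + 6*m^2 - 16*m + 24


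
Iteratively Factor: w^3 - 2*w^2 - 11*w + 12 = (w + 3)*(w^2 - 5*w + 4) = (w - 1)*(w + 3)*(w - 4)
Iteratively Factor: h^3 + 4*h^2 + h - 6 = (h + 2)*(h^2 + 2*h - 3) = (h + 2)*(h + 3)*(h - 1)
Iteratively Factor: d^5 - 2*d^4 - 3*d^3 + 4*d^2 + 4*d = (d - 2)*(d^4 - 3*d^2 - 2*d) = (d - 2)^2*(d^3 + 2*d^2 + d) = (d - 2)^2*(d + 1)*(d^2 + d) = d*(d - 2)^2*(d + 1)*(d + 1)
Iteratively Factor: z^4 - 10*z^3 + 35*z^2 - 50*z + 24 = (z - 1)*(z^3 - 9*z^2 + 26*z - 24) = (z - 2)*(z - 1)*(z^2 - 7*z + 12) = (z - 4)*(z - 2)*(z - 1)*(z - 3)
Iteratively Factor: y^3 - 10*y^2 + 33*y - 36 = (y - 4)*(y^2 - 6*y + 9) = (y - 4)*(y - 3)*(y - 3)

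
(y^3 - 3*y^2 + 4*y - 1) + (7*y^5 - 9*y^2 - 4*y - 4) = 7*y^5 + y^3 - 12*y^2 - 5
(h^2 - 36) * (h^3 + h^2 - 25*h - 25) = h^5 + h^4 - 61*h^3 - 61*h^2 + 900*h + 900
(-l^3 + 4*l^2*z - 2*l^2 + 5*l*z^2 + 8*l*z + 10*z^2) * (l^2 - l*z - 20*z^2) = -l^5 + 5*l^4*z - 2*l^4 + 21*l^3*z^2 + 10*l^3*z - 85*l^2*z^3 + 42*l^2*z^2 - 100*l*z^4 - 170*l*z^3 - 200*z^4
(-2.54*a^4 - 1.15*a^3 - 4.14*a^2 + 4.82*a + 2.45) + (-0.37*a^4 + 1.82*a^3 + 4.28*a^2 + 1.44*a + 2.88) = -2.91*a^4 + 0.67*a^3 + 0.140000000000001*a^2 + 6.26*a + 5.33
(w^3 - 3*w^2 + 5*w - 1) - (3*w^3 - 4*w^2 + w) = -2*w^3 + w^2 + 4*w - 1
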